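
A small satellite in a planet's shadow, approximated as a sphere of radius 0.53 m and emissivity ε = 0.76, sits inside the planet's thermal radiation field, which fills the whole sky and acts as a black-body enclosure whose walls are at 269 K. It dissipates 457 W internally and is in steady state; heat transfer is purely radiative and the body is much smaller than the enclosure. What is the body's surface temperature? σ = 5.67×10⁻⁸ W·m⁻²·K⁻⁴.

For a small grey body in a large enclosure, net radiated power = εσA(T⁴ − T_w⁴).
Steady state: P = εσA(T⁴ − T_w⁴) with A = 4πr² = 3.530 m².
T⁴ = P/(εσA) + T_w⁴ = 457/(0.76·5.67×10⁻⁸·3.530) + (269)⁴
    = 3.004×10⁹ + 5.236×10⁹ = 8.241×10⁹ K⁴.

T ≈ 301 K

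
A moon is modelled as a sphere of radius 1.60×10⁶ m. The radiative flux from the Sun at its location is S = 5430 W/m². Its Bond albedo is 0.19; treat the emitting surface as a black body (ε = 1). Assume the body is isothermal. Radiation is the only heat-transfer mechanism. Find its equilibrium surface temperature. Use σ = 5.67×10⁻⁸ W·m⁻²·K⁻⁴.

At equilibrium, absorbed power = emitted power.
Absorbing cross-section = πr² = 8.042×10¹² m²; emitting surface = 4πr² = 3.217×10¹³ m² (ratio 4).
(1−a)S·A_cross = εσ·A_surf·T⁴  ⇒  T⁴ = (1−a)S/(4σ).
T⁴ = 0.810·5430/(4·5.67×10⁻⁸) = 1.939×10¹⁰ K⁴.
T = (1.939×10¹⁰)^(1/4).

T ≈ 373 K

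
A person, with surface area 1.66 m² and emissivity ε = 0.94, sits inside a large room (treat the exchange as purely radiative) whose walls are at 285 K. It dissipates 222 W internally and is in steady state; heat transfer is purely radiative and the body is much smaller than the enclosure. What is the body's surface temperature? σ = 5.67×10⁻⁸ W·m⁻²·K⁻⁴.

For a small grey body in a large enclosure, net radiated power = εσA(T⁴ − T_w⁴).
Steady state: P = εσA(T⁴ − T_w⁴) with A = 1.66 m².
T⁴ = P/(εσA) + T_w⁴ = 222/(0.94·5.67×10⁻⁸·1.660) + (285)⁴
    = 2.509×10⁹ + 6.598×10⁹ = 9.107×10⁹ K⁴.

T ≈ 309 K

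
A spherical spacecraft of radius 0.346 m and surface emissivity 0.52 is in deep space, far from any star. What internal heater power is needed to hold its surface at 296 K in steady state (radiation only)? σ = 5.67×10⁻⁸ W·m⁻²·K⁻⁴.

P = εσ·4πr²·T⁴.
4πr² = 1.504 m²; T⁴ = 7.677×10⁹ K⁴.
P = 0.52·5.67×10⁻⁸·1.504·7.677×10⁹.

P ≈ 340 W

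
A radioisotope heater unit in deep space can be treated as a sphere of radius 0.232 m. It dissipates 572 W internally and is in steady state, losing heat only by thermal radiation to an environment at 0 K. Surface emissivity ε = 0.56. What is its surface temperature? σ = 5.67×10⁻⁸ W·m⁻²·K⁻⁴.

T ≈ 404 K

Steady state: internal power = radiated power, P = εσA T⁴.
Radiating area A = 4πr² = 0.6764 m².
T⁴ = P/(εσA) = 572/(0.56·5.67×10⁻⁸·0.6764) = 2.663×10¹⁰ K⁴.
T = (2.663×10¹⁰)^(1/4).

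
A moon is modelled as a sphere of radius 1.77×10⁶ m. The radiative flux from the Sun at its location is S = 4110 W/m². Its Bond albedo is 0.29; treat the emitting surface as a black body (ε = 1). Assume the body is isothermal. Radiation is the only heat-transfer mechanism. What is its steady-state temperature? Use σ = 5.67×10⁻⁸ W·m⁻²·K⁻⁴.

At equilibrium, absorbed power = emitted power.
Absorbing cross-section = πr² = 9.842×10¹² m²; emitting surface = 4πr² = 3.937×10¹³ m² (ratio 4).
(1−a)S·A_cross = εσ·A_surf·T⁴  ⇒  T⁴ = (1−a)S/(4σ).
T⁴ = 0.710·4110/(4·5.67×10⁻⁸) = 1.287×10¹⁰ K⁴.
T = (1.287×10¹⁰)^(1/4).

T ≈ 337 K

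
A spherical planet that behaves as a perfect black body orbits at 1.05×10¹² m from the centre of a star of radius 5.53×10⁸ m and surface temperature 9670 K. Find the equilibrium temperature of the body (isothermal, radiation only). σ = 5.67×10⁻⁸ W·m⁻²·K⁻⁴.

The star's surface emits σT_*⁴; at distance d the flux is S = σT_*⁴(R_*/d)².
S = 5.67×10⁻⁸·(9670)⁴·(5.53×10⁸/1.05×10¹²)² = 137.5 W/m².
For an isothermal sphere T⁴ = (1−a)S/(4σ) = 6.063×10⁸ K⁴.

T ≈ 157 K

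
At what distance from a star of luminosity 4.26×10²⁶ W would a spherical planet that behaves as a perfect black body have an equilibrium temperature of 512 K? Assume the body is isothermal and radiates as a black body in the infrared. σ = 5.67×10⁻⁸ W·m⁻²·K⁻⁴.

For an isothermal black-emitting sphere, (1−a)S·πr² = σ·4πr²·T⁴ ⇒ S = 4σT⁴/(1−a).
S = 4·5.67×10⁻⁸·(512)⁴/1.00 = 15590 W/m².
Flux falls as S = L/(4πd²), so d = √(L/(4πS)) = √(4.26×10²⁶/(4π·15590)).

d ≈ 4.66×10¹⁰ m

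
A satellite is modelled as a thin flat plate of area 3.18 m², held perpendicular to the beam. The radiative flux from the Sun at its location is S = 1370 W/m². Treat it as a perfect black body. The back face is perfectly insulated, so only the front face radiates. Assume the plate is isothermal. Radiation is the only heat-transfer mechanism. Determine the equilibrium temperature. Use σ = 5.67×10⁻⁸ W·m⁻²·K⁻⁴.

T ≈ 394 K

At equilibrium, absorbed power = emitted power.
Absorbing cross-section = A = 3.180 m²; emitting surface = A = 3.180 m² (ratio 1).
S·A_cross = εσ·A_surf·T⁴  ⇒  T⁴ = S/(1σ).
T⁴ = 1.00·1370/(1·5.67×10⁻⁸) = 2.416×10¹⁰ K⁴.
T = (2.416×10¹⁰)^(1/4).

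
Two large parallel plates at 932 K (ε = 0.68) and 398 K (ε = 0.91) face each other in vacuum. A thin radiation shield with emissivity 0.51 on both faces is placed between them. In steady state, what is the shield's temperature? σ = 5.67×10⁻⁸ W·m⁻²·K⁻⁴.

In steady state the net flux on the hot side equals that on the cold side.
σ(T₁⁴−T_s⁴)/D₁ = σ(T_s⁴−T₂⁴)/D₂, with D₁ = 1/ε₁+1/ε_s−1 = 2.431, D₂ = 1/ε_s+1/ε₂−1 = 2.060.
Solve for T_s⁴: T_s⁴ = (D₂·T₁⁴ + D₁·T₂⁴)/(D₁+D₂) = 3.596×10¹¹ K⁴.

T_s ≈ 774 K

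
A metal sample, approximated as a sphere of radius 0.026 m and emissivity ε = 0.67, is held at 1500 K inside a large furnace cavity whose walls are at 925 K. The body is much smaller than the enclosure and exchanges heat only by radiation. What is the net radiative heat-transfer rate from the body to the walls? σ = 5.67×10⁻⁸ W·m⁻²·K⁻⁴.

P_net ≈ 1400 W

For a small grey body in a large enclosure: P_net = εσA(T_body⁴ − T_wall⁴).
A = 4πr² = 0.008495 m²; T_body⁴ − T_wall⁴ = 5.062×10¹² − 7.321×10¹¹ = 4.330×10¹² K⁴.
|P_net| = 0.67·5.67×10⁻⁸·0.008495·4.330×10¹².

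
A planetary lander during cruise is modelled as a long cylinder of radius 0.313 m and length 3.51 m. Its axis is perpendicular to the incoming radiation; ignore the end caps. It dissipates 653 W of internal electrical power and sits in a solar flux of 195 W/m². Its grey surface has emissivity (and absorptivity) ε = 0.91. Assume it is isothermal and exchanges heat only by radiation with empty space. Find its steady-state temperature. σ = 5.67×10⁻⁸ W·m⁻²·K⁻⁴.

At steady state, absorbed solar power + internal power = radiated power.
Absorbed: α·S·A_cross = 0.91·195·2.197 = 389.9 W (cross-section 2rL).
Total input = 389.9 + 653 = 1043 W.
Radiated: εσ·A_surf·T⁴ with A_surf = 2πrL = 6.903 m².
T⁴ = 1043/(0.91·5.67×10⁻⁸·6.903) = 2.928×10⁹ K⁴.

T ≈ 233 K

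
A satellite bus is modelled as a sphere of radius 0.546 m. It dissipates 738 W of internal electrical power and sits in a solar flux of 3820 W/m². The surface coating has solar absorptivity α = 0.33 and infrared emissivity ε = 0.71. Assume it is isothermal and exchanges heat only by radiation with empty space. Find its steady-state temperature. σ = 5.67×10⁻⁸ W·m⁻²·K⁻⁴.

At steady state, absorbed solar power + internal power = radiated power.
Absorbed: α·S·A_cross = 0.33·3820·0.9366 = 1181 W (cross-section πr²).
Total input = 1181 + 738 = 1919 W.
Radiated: εσ·A_surf·T⁴ with A_surf = 4πr² = 3.746 m².
T⁴ = 1919/(0.71·5.67×10⁻⁸·3.746) = 1.272×10¹⁰ K⁴.

T ≈ 336 K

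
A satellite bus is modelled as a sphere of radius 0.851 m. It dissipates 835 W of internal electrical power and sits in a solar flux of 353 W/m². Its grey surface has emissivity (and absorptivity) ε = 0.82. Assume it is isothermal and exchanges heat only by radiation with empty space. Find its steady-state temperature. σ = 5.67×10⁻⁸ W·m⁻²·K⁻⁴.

T ≈ 244 K

At steady state, absorbed solar power + internal power = radiated power.
Absorbed: α·S·A_cross = 0.82·353·2.275 = 658.6 W (cross-section πr²).
Total input = 658.6 + 835 = 1494 W.
Radiated: εσ·A_surf·T⁴ with A_surf = 4πr² = 9.101 m².
T⁴ = 1494/(0.82·5.67×10⁻⁸·9.101) = 3.530×10⁹ K⁴.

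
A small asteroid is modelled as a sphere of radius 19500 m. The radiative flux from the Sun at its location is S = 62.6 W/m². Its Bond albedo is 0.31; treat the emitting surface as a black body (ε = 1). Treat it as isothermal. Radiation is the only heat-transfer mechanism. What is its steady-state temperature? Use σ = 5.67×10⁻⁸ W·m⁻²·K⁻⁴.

At equilibrium, absorbed power = emitted power.
Absorbing cross-section = πr² = 1.195×10⁹ m²; emitting surface = 4πr² = 4.778×10⁹ m² (ratio 4).
(1−a)S·A_cross = εσ·A_surf·T⁴  ⇒  T⁴ = (1−a)S/(4σ).
T⁴ = 0.690·62.6/(4·5.67×10⁻⁸) = 1.904×10⁸ K⁴.
T = (1.904×10⁸)^(1/4).

T ≈ 117 K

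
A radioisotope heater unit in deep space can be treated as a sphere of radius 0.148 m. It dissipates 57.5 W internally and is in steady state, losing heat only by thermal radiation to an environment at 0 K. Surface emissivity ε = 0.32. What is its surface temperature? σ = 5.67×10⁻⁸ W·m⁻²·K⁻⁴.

Steady state: internal power = radiated power, P = εσA T⁴.
Radiating area A = 4πr² = 0.2753 m².
T⁴ = P/(εσA) = 57.5/(0.32·5.67×10⁻⁸·0.2753) = 1.151×10¹⁰ K⁴.
T = (1.151×10¹⁰)^(1/4).

T ≈ 328 K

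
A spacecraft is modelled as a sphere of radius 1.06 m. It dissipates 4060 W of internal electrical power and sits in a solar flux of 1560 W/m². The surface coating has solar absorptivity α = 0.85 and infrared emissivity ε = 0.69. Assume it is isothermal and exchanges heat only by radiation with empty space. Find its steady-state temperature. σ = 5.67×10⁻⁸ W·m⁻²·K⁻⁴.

T ≈ 355 K

At steady state, absorbed solar power + internal power = radiated power.
Absorbed: α·S·A_cross = 0.85·1560·3.530 = 4681 W (cross-section πr²).
Total input = 4681 + 4060 = 8741 W.
Radiated: εσ·A_surf·T⁴ with A_surf = 4πr² = 14.12 m².
T⁴ = 8741/(0.69·5.67×10⁻⁸·14.12) = 1.582×10¹⁰ K⁴.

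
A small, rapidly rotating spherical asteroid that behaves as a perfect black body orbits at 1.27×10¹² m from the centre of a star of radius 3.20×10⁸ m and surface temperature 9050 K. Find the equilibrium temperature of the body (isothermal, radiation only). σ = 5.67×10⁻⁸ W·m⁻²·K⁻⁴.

T ≈ 102 K

The star's surface emits σT_*⁴; at distance d the flux is S = σT_*⁴(R_*/d)².
S = 5.67×10⁻⁸·(9050)⁴·(3.20×10⁸/1.27×10¹²)² = 24.15 W/m².
For an isothermal sphere T⁴ = (1−a)S/(4σ) = 1.065×10⁸ K⁴.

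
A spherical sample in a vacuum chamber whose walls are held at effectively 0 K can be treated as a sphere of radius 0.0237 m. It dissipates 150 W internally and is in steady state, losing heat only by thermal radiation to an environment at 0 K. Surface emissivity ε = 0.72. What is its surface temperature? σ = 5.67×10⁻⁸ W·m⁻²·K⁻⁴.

T ≈ 849 K

Steady state: internal power = radiated power, P = εσA T⁴.
Radiating area A = 4πr² = 0.007058 m².
T⁴ = P/(εσA) = 150/(0.72·5.67×10⁻⁸·0.007058) = 5.206×10¹¹ K⁴.
T = (5.206×10¹¹)^(1/4).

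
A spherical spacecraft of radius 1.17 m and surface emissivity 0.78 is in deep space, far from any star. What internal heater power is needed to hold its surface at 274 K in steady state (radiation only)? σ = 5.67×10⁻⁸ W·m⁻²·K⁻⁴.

P ≈ 4290 W

P = εσ·4πr²·T⁴.
4πr² = 17.20 m²; T⁴ = 5.636×10⁹ K⁴.
P = 0.78·5.67×10⁻⁸·17.20·5.636×10⁹.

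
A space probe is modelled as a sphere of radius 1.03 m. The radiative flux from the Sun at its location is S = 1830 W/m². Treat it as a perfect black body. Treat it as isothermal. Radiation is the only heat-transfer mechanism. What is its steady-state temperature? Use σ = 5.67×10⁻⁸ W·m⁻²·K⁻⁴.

T ≈ 300 K

At equilibrium, absorbed power = emitted power.
Absorbing cross-section = πr² = 3.333 m²; emitting surface = 4πr² = 13.33 m² (ratio 4).
S·A_cross = εσ·A_surf·T⁴  ⇒  T⁴ = S/(4σ).
T⁴ = 1.00·1830/(4·5.67×10⁻⁸) = 8.069×10⁹ K⁴.
T = (8.069×10⁹)^(1/4).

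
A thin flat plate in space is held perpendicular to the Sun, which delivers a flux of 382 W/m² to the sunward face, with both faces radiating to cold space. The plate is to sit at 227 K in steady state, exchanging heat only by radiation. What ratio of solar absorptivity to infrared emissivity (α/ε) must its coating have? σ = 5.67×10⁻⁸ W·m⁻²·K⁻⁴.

α/ε ≈ 0.788

Balance: αS·A = εσ·2A·T⁴ ⇒ α/ε = 2σT⁴/S.
α/ε = 2·5.67×10⁻⁸·(227)⁴/382 = 2·5.67×10⁻⁸·2.655×10⁹/382.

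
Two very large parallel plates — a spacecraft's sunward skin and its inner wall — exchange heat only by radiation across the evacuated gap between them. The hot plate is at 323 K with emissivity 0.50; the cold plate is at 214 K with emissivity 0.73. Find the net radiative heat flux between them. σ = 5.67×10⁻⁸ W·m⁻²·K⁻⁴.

q ≈ 210 W/m²

For two infinite grey parallel plates, q = σ(T₁⁴ − T₂⁴)/(1/ε₁ + 1/ε₂ − 1).
T₁⁴ − T₂⁴ = 1.088×10¹⁰ − 2.097×10⁹ = 8.787×10⁹ K⁴.
1/ε₁ + 1/ε₂ − 1 = 2.000 + 1.370 − 1 = 2.370.
q = 5.67×10⁻⁸ × 8.787×10⁹ / 2.370.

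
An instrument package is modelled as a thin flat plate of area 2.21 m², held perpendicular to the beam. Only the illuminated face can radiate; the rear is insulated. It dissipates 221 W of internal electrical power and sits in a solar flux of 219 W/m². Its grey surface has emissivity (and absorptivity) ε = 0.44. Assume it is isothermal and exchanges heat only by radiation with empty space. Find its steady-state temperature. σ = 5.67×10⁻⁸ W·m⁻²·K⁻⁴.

At steady state, absorbed solar power + internal power = radiated power.
Absorbed: α·S·A_cross = 0.44·219·2.210 = 213.0 W (cross-section A).
Total input = 213.0 + 221 = 434.0 W.
Radiated: εσ·A_surf·T⁴ with A_surf = A = 2.210 m².
T⁴ = 434.0/(0.44·5.67×10⁻⁸·2.210) = 7.871×10⁹ K⁴.

T ≈ 298 K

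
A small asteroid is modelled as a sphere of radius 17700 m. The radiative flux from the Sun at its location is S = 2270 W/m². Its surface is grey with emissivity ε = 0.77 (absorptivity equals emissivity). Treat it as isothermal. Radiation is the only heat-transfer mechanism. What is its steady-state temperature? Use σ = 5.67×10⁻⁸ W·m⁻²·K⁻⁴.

T ≈ 316 K

At equilibrium, absorbed power = emitted power.
Absorbing cross-section = πr² = 9.842×10⁸ m²; emitting surface = 4πr² = 3.937×10⁹ m² (ratio 4).
εS·A_cross = εσ·A_surf·T⁴  ⇒  T⁴ = S/(4σ)   (ε cancels).
T⁴ = 2270/(4·5.67×10⁻⁸) = 1.001×10¹⁰ K⁴.
T = (1.001×10¹⁰)^(1/4).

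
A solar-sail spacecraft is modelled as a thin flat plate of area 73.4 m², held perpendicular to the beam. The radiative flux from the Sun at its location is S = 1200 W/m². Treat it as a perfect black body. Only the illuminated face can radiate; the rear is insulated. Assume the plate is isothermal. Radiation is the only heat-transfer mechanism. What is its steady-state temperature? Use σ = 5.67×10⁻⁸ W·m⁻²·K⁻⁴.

At equilibrium, absorbed power = emitted power.
Absorbing cross-section = A = 73.40 m²; emitting surface = A = 73.40 m² (ratio 1).
S·A_cross = εσ·A_surf·T⁴  ⇒  T⁴ = S/(1σ).
T⁴ = 1.00·1200/(1·5.67×10⁻⁸) = 2.116×10¹⁰ K⁴.
T = (2.116×10¹⁰)^(1/4).

T ≈ 381 K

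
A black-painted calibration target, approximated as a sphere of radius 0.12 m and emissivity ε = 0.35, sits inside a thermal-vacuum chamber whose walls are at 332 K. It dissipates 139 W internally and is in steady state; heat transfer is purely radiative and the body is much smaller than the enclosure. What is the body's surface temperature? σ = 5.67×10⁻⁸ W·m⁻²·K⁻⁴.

For a small grey body in a large enclosure, net radiated power = εσA(T⁴ − T_w⁴).
Steady state: P = εσA(T⁴ − T_w⁴) with A = 4πr² = 0.1810 m².
T⁴ = P/(εσA) + T_w⁴ = 139/(0.35·5.67×10⁻⁸·0.1810) + (332)⁴
    = 3.871×10¹⁰ + 1.215×10¹⁰ = 5.086×10¹⁰ K⁴.

T ≈ 475 K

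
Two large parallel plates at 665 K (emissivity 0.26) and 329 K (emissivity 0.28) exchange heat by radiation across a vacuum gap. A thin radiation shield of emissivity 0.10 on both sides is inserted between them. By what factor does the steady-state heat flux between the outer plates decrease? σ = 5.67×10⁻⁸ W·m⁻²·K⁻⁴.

Without shield: q₀ = σΔ(T⁴)/(1/ε₁+1/ε₂−1) with denominator 6.418.
With shield the two gaps are in series; the resistances add: (1/ε₁+1/ε_s−1)+(1/ε_s+1/ε₂−1) = 12.85+12.57 = 25.42.
Heat-flux ratio q₀/q = 25.42/6.418.

factor ≈ 3.96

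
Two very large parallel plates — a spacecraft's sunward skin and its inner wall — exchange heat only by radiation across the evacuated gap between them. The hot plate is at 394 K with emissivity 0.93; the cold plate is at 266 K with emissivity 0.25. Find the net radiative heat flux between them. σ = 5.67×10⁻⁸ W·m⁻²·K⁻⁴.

For two infinite grey parallel plates, q = σ(T₁⁴ − T₂⁴)/(1/ε₁ + 1/ε₂ − 1).
T₁⁴ − T₂⁴ = 2.410×10¹⁰ − 5.006×10⁹ = 1.909×10¹⁰ K⁴.
1/ε₁ + 1/ε₂ − 1 = 1.075 + 4.000 − 1 = 4.075.
q = 5.67×10⁻⁸ × 1.909×10¹⁰ / 4.075.

q ≈ 266 W/m²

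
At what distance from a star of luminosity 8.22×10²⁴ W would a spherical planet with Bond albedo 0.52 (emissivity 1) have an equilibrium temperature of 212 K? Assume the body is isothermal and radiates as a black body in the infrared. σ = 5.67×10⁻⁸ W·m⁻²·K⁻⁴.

d ≈ 2.62×10¹⁰ m

For an isothermal black-emitting sphere, (1−a)S·πr² = σ·4πr²·T⁴ ⇒ S = 4σT⁴/(1−a).
S = 4·5.67×10⁻⁸·(212)⁴/0.480 = 954.4 W/m².
Flux falls as S = L/(4πd²), so d = √(L/(4πS)) = √(8.22×10²⁴/(4π·954.4)).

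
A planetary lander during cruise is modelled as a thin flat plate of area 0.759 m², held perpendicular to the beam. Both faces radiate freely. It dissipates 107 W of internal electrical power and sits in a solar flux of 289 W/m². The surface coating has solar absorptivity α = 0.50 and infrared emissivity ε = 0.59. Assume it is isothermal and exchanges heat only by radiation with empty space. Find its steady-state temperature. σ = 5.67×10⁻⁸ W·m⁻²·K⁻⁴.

T ≈ 256 K

At steady state, absorbed solar power + internal power = radiated power.
Absorbed: α·S·A_cross = 0.50·289·0.7590 = 109.7 W (cross-section A).
Total input = 109.7 + 107 = 216.7 W.
Radiated: εσ·A_surf·T⁴ with A_surf = 2A = 1.518 m².
T⁴ = 216.7/(0.59·5.67×10⁻⁸·1.518) = 4.267×10⁹ K⁴.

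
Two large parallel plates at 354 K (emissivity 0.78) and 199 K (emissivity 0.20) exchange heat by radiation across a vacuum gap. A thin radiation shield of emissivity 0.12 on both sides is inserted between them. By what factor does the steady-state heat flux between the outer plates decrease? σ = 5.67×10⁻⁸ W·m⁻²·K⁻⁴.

Without shield: q₀ = σΔ(T⁴)/(1/ε₁+1/ε₂−1) with denominator 5.282.
With shield the two gaps are in series; the resistances add: (1/ε₁+1/ε_s−1)+(1/ε_s+1/ε₂−1) = 8.615+12.33 = 20.95.
Heat-flux ratio q₀/q = 20.95/5.282.

factor ≈ 3.97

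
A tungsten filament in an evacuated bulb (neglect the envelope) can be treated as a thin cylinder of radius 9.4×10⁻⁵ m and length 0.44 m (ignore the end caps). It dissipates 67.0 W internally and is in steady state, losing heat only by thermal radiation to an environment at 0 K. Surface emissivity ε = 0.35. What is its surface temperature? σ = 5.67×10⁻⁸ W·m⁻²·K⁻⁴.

T ≈ 1900 K

Steady state: internal power = radiated power, P = εσA T⁴.
Radiating area A = 2πrL = 2.599×10⁻⁴ m².
T⁴ = P/(εσA) = 67.0/(0.35·5.67×10⁻⁸·2.599×10⁻⁴) = 1.299×10¹³ K⁴.
T = (1.299×10¹³)^(1/4).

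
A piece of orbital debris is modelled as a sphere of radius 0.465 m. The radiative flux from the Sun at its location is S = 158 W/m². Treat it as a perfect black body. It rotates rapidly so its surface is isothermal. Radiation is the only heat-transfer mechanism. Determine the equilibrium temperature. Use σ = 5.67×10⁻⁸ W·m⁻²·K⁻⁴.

At equilibrium, absorbed power = emitted power.
Absorbing cross-section = πr² = 0.6793 m²; emitting surface = 4πr² = 2.717 m² (ratio 4).
S·A_cross = εσ·A_surf·T⁴  ⇒  T⁴ = S/(4σ).
T⁴ = 1.00·158/(4·5.67×10⁻⁸) = 6.966×10⁸ K⁴.
T = (6.966×10⁸)^(1/4).

T ≈ 162 K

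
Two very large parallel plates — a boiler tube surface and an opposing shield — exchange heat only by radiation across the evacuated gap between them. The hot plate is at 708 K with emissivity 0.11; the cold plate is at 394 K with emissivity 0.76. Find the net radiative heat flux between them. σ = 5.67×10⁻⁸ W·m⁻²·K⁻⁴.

For two infinite grey parallel plates, q = σ(T₁⁴ − T₂⁴)/(1/ε₁ + 1/ε₂ − 1).
T₁⁴ − T₂⁴ = 2.513×10¹¹ − 2.410×10¹⁰ = 2.272×10¹¹ K⁴.
1/ε₁ + 1/ε₂ − 1 = 9.091 + 1.316 − 1 = 9.407.
q = 5.67×10⁻⁸ × 2.272×10¹¹ / 9.407.

q ≈ 1370 W/m²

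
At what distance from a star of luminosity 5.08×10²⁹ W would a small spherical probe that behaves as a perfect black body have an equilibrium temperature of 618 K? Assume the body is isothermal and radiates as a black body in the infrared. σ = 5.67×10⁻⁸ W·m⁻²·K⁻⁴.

d ≈ 1.11×10¹² m

For an isothermal black-emitting sphere, (1−a)S·πr² = σ·4πr²·T⁴ ⇒ S = 4σT⁴/(1−a).
S = 4·5.67×10⁻⁸·(618)⁴/1.00 = 33080 W/m².
Flux falls as S = L/(4πd²), so d = √(L/(4πS)) = √(5.08×10²⁹/(4π·33080)).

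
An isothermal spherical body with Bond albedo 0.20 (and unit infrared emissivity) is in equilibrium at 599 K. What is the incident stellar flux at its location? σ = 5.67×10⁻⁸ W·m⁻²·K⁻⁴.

S ≈ 36500 W/m²

(1−a)S·πr² = σ·4πr²·T⁴ ⇒ S = 4σT⁴/(1−a).
S = 4·5.67×10⁻⁸·1.287×10¹¹/0.800.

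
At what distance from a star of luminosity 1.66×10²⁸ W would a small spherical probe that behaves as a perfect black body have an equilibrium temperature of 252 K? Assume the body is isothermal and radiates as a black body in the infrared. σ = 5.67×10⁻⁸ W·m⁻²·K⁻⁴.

For an isothermal black-emitting sphere, (1−a)S·πr² = σ·4πr²·T⁴ ⇒ S = 4σT⁴/(1−a).
S = 4·5.67×10⁻⁸·(252)⁴/1.00 = 914.6 W/m².
Flux falls as S = L/(4πd²), so d = √(L/(4πS)) = √(1.66×10²⁸/(4π·914.6)).

d ≈ 1.20×10¹² m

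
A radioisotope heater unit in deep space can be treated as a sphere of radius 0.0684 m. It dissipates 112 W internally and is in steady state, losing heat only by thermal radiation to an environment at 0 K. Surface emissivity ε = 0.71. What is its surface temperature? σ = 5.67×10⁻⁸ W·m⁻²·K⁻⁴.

T ≈ 466 K

Steady state: internal power = radiated power, P = εσA T⁴.
Radiating area A = 4πr² = 0.05879 m².
T⁴ = P/(εσA) = 112/(0.71·5.67×10⁻⁸·0.05879) = 4.732×10¹⁰ K⁴.
T = (4.732×10¹⁰)^(1/4).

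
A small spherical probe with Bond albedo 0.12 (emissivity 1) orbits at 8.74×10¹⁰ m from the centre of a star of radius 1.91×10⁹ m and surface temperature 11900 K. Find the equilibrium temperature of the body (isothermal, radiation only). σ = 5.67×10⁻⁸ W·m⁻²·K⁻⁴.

The star's surface emits σT_*⁴; at distance d the flux is S = σT_*⁴(R_*/d)².
S = 5.67×10⁻⁸·(11900)⁴·(1.91×10⁹/8.74×10¹⁰)² = 5.430×10⁵ W/m².
For an isothermal sphere T⁴ = (1−a)S/(4σ) = 2.107×10¹² K⁴.

T ≈ 1200 K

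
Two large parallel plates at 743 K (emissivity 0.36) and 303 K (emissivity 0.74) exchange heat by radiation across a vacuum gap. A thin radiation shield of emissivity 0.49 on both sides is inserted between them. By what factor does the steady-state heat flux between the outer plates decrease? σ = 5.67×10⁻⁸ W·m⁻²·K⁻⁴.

Without shield: q₀ = σΔ(T⁴)/(1/ε₁+1/ε₂−1) with denominator 3.129.
With shield the two gaps are in series; the resistances add: (1/ε₁+1/ε_s−1)+(1/ε_s+1/ε₂−1) = 3.819+2.392 = 6.211.
Heat-flux ratio q₀/q = 6.211/3.129.

factor ≈ 1.98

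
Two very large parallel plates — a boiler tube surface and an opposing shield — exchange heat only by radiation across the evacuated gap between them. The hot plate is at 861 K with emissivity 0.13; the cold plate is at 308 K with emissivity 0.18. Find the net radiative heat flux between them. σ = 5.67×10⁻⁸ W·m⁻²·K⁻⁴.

q ≈ 2500 W/m²

For two infinite grey parallel plates, q = σ(T₁⁴ − T₂⁴)/(1/ε₁ + 1/ε₂ − 1).
T₁⁴ − T₂⁴ = 5.496×10¹¹ − 8.999×10⁹ = 5.406×10¹¹ K⁴.
1/ε₁ + 1/ε₂ − 1 = 7.692 + 5.556 − 1 = 12.25.
q = 5.67×10⁻⁸ × 5.406×10¹¹ / 12.25.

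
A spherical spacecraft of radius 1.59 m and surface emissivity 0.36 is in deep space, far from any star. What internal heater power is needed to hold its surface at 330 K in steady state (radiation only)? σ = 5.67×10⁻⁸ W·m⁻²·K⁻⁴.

P ≈ 7690 W

P = εσ·4πr²·T⁴.
4πr² = 31.77 m²; T⁴ = 1.186×10¹⁰ K⁴.
P = 0.36·5.67×10⁻⁸·31.77·1.186×10¹⁰.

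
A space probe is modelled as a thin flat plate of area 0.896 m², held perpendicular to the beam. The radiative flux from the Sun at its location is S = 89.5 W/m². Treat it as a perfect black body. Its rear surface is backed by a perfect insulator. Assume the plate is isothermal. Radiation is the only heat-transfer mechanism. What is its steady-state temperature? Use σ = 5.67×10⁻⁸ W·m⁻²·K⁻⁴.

At equilibrium, absorbed power = emitted power.
Absorbing cross-section = A = 0.8960 m²; emitting surface = A = 0.8960 m² (ratio 1).
S·A_cross = εσ·A_surf·T⁴  ⇒  T⁴ = S/(1σ).
T⁴ = 1.00·89.5/(1·5.67×10⁻⁸) = 1.578×10⁹ K⁴.
T = (1.578×10⁹)^(1/4).

T ≈ 199 K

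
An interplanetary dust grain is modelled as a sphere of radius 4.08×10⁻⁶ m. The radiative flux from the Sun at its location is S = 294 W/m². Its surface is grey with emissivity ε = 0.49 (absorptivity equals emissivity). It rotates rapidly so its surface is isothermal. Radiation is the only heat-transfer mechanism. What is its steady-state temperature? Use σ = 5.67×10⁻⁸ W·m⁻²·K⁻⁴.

T ≈ 190 K

At equilibrium, absorbed power = emitted power.
Absorbing cross-section = πr² = 5.230×10⁻¹¹ m²; emitting surface = 4πr² = 2.092×10⁻¹⁰ m² (ratio 4).
εS·A_cross = εσ·A_surf·T⁴  ⇒  T⁴ = S/(4σ)   (ε cancels).
T⁴ = 294/(4·5.67×10⁻⁸) = 1.296×10⁹ K⁴.
T = (1.296×10⁹)^(1/4).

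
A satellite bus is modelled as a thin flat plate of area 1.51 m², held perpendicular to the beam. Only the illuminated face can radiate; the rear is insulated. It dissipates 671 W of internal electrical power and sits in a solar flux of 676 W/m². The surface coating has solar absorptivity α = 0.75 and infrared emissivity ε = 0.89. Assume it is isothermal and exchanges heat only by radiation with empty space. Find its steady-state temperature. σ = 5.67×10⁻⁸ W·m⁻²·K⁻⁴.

At steady state, absorbed solar power + internal power = radiated power.
Absorbed: α·S·A_cross = 0.75·676·1.510 = 765.6 W (cross-section A).
Total input = 765.6 + 671 = 1437 W.
Radiated: εσ·A_surf·T⁴ with A_surf = A = 1.510 m².
T⁴ = 1437/(0.89·5.67×10⁻⁸·1.510) = 1.885×10¹⁰ K⁴.

T ≈ 371 K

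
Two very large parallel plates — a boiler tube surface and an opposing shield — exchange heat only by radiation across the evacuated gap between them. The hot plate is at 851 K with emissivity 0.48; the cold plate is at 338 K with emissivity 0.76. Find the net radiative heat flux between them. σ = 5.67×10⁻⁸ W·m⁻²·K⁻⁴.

q ≈ 12100 W/m²

For two infinite grey parallel plates, q = σ(T₁⁴ − T₂⁴)/(1/ε₁ + 1/ε₂ − 1).
T₁⁴ − T₂⁴ = 5.245×10¹¹ − 1.305×10¹⁰ = 5.114×10¹¹ K⁴.
1/ε₁ + 1/ε₂ − 1 = 2.083 + 1.316 − 1 = 2.399.
q = 5.67×10⁻⁸ × 5.114×10¹¹ / 2.399.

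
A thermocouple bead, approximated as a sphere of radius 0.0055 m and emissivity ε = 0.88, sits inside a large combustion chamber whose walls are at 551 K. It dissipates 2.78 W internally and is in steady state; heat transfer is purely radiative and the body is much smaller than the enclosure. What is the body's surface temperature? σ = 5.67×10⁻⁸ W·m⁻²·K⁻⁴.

T ≈ 699 K

For a small grey body in a large enclosure, net radiated power = εσA(T⁴ − T_w⁴).
Steady state: P = εσA(T⁴ − T_w⁴) with A = 4πr² = 3.801×10⁻⁴ m².
T⁴ = P/(εσA) + T_w⁴ = 2.78/(0.88·5.67×10⁻⁸·3.801×10⁻⁴) + (551)⁴
    = 1.466×10¹¹ + 9.217×10¹⁰ = 2.387×10¹¹ K⁴.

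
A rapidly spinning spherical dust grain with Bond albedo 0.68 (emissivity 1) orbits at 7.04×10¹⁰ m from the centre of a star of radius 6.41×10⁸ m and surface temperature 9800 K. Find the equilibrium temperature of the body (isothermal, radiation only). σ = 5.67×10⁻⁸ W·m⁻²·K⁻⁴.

The star's surface emits σT_*⁴; at distance d the flux is S = σT_*⁴(R_*/d)².
S = 5.67×10⁻⁸·(9800)⁴·(6.41×10⁸/7.04×10¹⁰)² = 43360 W/m².
For an isothermal sphere T⁴ = (1−a)S/(4σ) = 6.117×10¹⁰ K⁴.

T ≈ 497 K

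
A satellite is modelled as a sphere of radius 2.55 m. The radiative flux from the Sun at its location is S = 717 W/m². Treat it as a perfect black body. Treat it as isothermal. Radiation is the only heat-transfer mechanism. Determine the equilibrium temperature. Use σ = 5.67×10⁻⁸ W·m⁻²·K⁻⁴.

T ≈ 237 K

At equilibrium, absorbed power = emitted power.
Absorbing cross-section = πr² = 20.43 m²; emitting surface = 4πr² = 81.71 m² (ratio 4).
S·A_cross = εσ·A_surf·T⁴  ⇒  T⁴ = S/(4σ).
T⁴ = 1.00·717/(4·5.67×10⁻⁸) = 3.161×10⁹ K⁴.
T = (3.161×10⁹)^(1/4).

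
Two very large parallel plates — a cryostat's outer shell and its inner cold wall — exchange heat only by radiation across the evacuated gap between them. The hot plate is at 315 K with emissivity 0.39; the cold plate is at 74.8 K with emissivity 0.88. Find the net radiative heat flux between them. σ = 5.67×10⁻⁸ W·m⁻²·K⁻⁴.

q ≈ 206 W/m²

For two infinite grey parallel plates, q = σ(T₁⁴ − T₂⁴)/(1/ε₁ + 1/ε₂ − 1).
T₁⁴ − T₂⁴ = 9.846×10⁹ − 3.130×10⁷ = 9.814×10⁹ K⁴.
1/ε₁ + 1/ε₂ − 1 = 2.564 + 1.136 − 1 = 2.700.
q = 5.67×10⁻⁸ × 9.814×10⁹ / 2.700.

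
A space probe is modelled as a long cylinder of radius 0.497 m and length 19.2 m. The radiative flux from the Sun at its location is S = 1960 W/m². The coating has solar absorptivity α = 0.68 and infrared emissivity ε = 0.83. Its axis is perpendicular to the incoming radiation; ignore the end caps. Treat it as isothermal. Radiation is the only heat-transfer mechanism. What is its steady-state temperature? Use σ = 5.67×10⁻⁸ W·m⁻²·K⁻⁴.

At equilibrium, absorbed power = emitted power.
Absorbing cross-section = 2rL = 19.08 m²; emitting surface = 2πrL = 59.96 m² (ratio π).
αS·A_cross = εσ·A_surf·T⁴  ⇒  T⁴ = αS/(ε·πσ).
T⁴ = 0.680·1960/(0.83·π·5.67×10⁻⁸) = 9.015×10⁹ K⁴.
T = (9.015×10⁹)^(1/4).

T ≈ 308 K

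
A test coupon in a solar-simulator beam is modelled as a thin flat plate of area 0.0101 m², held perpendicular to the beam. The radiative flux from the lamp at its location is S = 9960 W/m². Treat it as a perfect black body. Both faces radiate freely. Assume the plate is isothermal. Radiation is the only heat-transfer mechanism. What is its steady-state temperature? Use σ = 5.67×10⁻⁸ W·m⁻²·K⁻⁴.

T ≈ 544 K

At equilibrium, absorbed power = emitted power.
Absorbing cross-section = A = 0.01010 m²; emitting surface = 2A = 0.02020 m² (ratio 2).
S·A_cross = εσ·A_surf·T⁴  ⇒  T⁴ = S/(2σ).
T⁴ = 1.00·9960/(2·5.67×10⁻⁸) = 8.783×10¹⁰ K⁴.
T = (8.783×10¹⁰)^(1/4).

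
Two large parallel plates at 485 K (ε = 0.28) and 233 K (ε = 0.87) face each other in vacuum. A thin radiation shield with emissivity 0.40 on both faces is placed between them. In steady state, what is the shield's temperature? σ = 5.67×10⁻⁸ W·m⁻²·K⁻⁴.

In steady state the net flux on the hot side equals that on the cold side.
σ(T₁⁴−T_s⁴)/D₁ = σ(T_s⁴−T₂⁴)/D₂, with D₁ = 1/ε₁+1/ε_s−1 = 5.071, D₂ = 1/ε_s+1/ε₂−1 = 2.649.
Solve for T_s⁴: T_s⁴ = (D₂·T₁⁴ + D₁·T₂⁴)/(D₁+D₂) = 2.092×10¹⁰ K⁴.

T_s ≈ 380 K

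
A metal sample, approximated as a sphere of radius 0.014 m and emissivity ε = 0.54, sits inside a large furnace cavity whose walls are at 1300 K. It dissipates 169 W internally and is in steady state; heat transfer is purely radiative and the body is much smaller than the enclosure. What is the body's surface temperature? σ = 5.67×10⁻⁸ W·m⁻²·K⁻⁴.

For a small grey body in a large enclosure, net radiated power = εσA(T⁴ − T_w⁴).
Steady state: P = εσA(T⁴ − T_w⁴) with A = 4πr² = 0.002463 m².
T⁴ = P/(εσA) + T_w⁴ = 169/(0.54·5.67×10⁻⁸·0.002463) + (1300)⁴
    = 2.241×10¹² + 2.856×10¹² = 5.097×10¹² K⁴.

T ≈ 1500 K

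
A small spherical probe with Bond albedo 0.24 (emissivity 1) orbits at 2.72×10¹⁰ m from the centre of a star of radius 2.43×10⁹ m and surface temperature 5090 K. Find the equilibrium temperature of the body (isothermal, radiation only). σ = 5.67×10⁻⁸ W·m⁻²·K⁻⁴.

T ≈ 1000 K

The star's surface emits σT_*⁴; at distance d the flux is S = σT_*⁴(R_*/d)².
S = 5.67×10⁻⁸·(5090)⁴·(2.43×10⁹/2.72×10¹⁰)² = 3.038×10⁵ W/m².
For an isothermal sphere T⁴ = (1−a)S/(4σ) = 1.018×10¹² K⁴.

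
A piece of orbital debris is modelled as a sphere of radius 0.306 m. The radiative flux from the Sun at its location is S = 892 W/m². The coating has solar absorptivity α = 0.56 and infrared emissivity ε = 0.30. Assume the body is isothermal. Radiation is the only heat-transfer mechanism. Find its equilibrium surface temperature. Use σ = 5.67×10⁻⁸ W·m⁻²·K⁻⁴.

At equilibrium, absorbed power = emitted power.
Absorbing cross-section = πr² = 0.2942 m²; emitting surface = 4πr² = 1.177 m² (ratio 4).
αS·A_cross = εσ·A_surf·T⁴  ⇒  T⁴ = αS/(ε·4σ).
T⁴ = 0.560·892/(0.30·4·5.67×10⁻⁸) = 7.342×10⁹ K⁴.
T = (7.342×10⁹)^(1/4).

T ≈ 293 K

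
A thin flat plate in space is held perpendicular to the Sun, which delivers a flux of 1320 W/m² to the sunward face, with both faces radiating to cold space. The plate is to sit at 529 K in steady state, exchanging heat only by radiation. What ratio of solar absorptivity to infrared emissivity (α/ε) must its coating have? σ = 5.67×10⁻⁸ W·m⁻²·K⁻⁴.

Balance: αS·A = εσ·2A·T⁴ ⇒ α/ε = 2σT⁴/S.
α/ε = 2·5.67×10⁻⁸·(529)⁴/1320 = 2·5.67×10⁻⁸·7.831×10¹⁰/1320.

α/ε ≈ 6.73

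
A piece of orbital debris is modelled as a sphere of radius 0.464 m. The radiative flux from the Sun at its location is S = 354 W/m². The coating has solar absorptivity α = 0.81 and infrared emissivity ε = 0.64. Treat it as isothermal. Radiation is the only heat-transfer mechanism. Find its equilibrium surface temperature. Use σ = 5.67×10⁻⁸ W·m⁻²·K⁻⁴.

T ≈ 211 K

At equilibrium, absorbed power = emitted power.
Absorbing cross-section = πr² = 0.6764 m²; emitting surface = 4πr² = 2.705 m² (ratio 4).
αS·A_cross = εσ·A_surf·T⁴  ⇒  T⁴ = αS/(ε·4σ).
T⁴ = 0.810·354/(0.64·4·5.67×10⁻⁸) = 1.975×10⁹ K⁴.
T = (1.975×10⁹)^(1/4).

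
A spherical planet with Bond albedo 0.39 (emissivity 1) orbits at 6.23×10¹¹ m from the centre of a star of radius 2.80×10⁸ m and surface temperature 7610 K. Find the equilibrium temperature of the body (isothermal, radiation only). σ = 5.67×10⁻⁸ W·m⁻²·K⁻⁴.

T ≈ 101 K

The star's surface emits σT_*⁴; at distance d the flux is S = σT_*⁴(R_*/d)².
S = 5.67×10⁻⁸·(7610)⁴·(2.80×10⁸/6.23×10¹¹)² = 38.41 W/m².
For an isothermal sphere T⁴ = (1−a)S/(4σ) = 1.033×10⁸ K⁴.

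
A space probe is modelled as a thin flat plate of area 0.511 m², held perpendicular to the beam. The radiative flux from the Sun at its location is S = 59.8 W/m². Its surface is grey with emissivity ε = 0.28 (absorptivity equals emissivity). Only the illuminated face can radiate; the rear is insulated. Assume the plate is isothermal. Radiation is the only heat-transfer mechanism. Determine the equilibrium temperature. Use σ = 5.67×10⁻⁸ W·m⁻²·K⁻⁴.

At equilibrium, absorbed power = emitted power.
Absorbing cross-section = A = 0.5110 m²; emitting surface = A = 0.5110 m² (ratio 1).
εS·A_cross = εσ·A_surf·T⁴  ⇒  T⁴ = S/(1σ)   (ε cancels).
T⁴ = 59.8/(1·5.67×10⁻⁸) = 1.055×10⁹ K⁴.
T = (1.055×10⁹)^(1/4).

T ≈ 180 K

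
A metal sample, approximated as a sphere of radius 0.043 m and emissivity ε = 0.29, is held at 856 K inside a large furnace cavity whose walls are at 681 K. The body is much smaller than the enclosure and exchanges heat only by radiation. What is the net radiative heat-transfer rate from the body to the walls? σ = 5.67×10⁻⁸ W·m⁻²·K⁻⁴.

For a small grey body in a large enclosure: P_net = εσA(T_body⁴ − T_wall⁴).
A = 4πr² = 0.02324 m²; T_body⁴ − T_wall⁴ = 5.369×10¹¹ − 2.151×10¹¹ = 3.218×10¹¹ K⁴.
|P_net| = 0.29·5.67×10⁻⁸·0.02324·3.218×10¹¹.

P_net ≈ 123 W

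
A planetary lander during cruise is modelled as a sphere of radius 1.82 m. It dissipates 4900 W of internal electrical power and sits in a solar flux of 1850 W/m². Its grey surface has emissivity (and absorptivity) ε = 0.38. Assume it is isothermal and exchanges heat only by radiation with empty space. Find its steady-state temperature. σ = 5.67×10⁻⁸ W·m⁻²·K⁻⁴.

T ≈ 342 K

At steady state, absorbed solar power + internal power = radiated power.
Absorbed: α·S·A_cross = 0.38·1850·10.41 = 7316 W (cross-section πr²).
Total input = 7316 + 4900 = 12220 W.
Radiated: εσ·A_surf·T⁴ with A_surf = 4πr² = 41.62 m².
T⁴ = 12220/(0.38·5.67×10⁻⁸·41.62) = 1.362×10¹⁰ K⁴.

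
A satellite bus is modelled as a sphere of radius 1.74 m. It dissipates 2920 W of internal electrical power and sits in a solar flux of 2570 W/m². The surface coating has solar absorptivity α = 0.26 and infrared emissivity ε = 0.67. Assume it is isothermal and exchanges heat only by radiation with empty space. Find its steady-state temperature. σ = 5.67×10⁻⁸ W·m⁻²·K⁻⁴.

At steady state, absorbed solar power + internal power = radiated power.
Absorbed: α·S·A_cross = 0.26·2570·9.511 = 6356 W (cross-section πr²).
Total input = 6356 + 2920 = 9276 W.
Radiated: εσ·A_surf·T⁴ with A_surf = 4πr² = 38.05 m².
T⁴ = 9276/(0.67·5.67×10⁻⁸·38.05) = 6.418×10⁹ K⁴.

T ≈ 283 K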